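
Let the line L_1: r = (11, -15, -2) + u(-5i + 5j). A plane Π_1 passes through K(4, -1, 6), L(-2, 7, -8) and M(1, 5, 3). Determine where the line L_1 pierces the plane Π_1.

(6, -10, -2)

KL = (-6, 8, -14), KM = (-3, 6, -3); a normal to Π_1 is KL × KM = (60, 24, -12).
Using K: Π_1 has equation 60x + 24y - 12z = 144.
Substitute r = (11, -15, -2) + t(-5, 5, 0) into the plane: 324 + (-180)t = 144, so t = 1.
Intersection: (11, -15, -2) + 1·(-5, 5, 0) = (6, -10, -2).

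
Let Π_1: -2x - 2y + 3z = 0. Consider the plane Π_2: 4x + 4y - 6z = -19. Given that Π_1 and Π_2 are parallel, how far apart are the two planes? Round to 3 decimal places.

2.304

Rescale Π_2 by 1/(-2): -2x - 2y + 3z = 19/2. Then distance = |0 − (19/2)| / √17 ≈ 2.304.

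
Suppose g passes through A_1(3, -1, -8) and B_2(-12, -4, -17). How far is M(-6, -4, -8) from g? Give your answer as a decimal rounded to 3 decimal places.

4.916

A direction vector for g is B_2 − A_1 = (-15, -3, -9).
Taking (3, -1, -8) on g with direction v = (-15, -3, -9): w = M − (3, -1, -8) = (-9, -3, 0), and w × v = (27, -81, -18).
Distance = |w × v| / |v| = √7614 / √315 ≈ 4.916.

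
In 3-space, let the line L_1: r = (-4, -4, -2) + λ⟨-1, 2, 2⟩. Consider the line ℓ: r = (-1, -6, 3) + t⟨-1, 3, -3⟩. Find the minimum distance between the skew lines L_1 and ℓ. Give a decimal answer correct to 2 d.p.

Common perpendicular direction n = (-1, 2, 2) × (-1, 3, -3) = (-12, -5, -1).
With w = (-1, -6, 3) − (-4, -4, -2) = (3, -2, 5), w · n = -31.
Distance = |w · n| / |n| = |-31| / √170 ≈ 2.38.

2.38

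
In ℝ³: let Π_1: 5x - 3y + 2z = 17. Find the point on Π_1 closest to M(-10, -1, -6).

Foot = M − λn with λ = (n·M − d)/|n|² = (-59 − 17)/38 = -2.
Foot = (-10, -1, -6) − (-2)·(5, -3, 2) = (0, -7, -2).

(0, -7, -2)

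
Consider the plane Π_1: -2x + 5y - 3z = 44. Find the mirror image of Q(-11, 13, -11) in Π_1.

(-3, -7, 1)

λ = (n·Q − d)/|n|² = (120 − 44)/38 = 2.
Reflection = Q − 2λn = (-11, 13, -11) − 4·(-2, 5, -3) = (-3, -7, 1).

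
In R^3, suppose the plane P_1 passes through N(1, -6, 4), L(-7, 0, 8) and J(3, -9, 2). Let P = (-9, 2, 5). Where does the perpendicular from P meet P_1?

(-9, 0, 8)

NL = (-8, 6, 4), NJ = (2, -3, -2); a normal to P_1 is NL × NJ = (0, -8, 12).
Using N: P_1 has equation -8y + 12z = 96.
Foot = P − λn with λ = (n·P − d)/|n|² = (44 − 96)/208 = -1/4.
Foot = (-9, 2, 5) − (-1/4)·(0, -8, 12) = (-9, 0, 8).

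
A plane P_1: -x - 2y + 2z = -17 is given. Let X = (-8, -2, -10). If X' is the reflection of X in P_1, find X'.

(-6, 2, -14)

λ = (n·X − d)/|n|² = (-8 − (-17))/9 = 1.
Reflection = X − 2λn = (-8, -2, -10) − 2·(-1, -2, 2) = (-6, 2, -14).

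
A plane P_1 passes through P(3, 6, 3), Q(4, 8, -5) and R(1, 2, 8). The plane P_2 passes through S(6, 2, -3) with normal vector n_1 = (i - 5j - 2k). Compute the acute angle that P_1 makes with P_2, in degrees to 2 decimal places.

55.14

PQ = (1, 2, -8), PR = (-2, -4, 5); a normal to P_1 is PQ × PR = (-22, 11, 0).
Using P: P_1 has equation -22x + 11y = 0.
P_2: n_1·r = n_1·S gives x - 5y - 2z = 2.
cos θ = |n₁·n₂| / (|n₁||n₂|) = |-77| / (√605 · √30).
θ = arccos(0.57155) ≈ 55.14°.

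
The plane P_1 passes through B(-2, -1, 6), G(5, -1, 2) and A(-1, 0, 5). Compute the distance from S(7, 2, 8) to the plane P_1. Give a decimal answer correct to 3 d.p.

6.859

BG = (7, 0, -4), BA = (1, 1, -1); a normal to P_1 is BG × BA = (4, 3, 7).
Using B: P_1 has equation 4x + 3y + 7z = 31.
n·S − d = (4)·(7) + (3)·(2) + (7)·(8) − 31 = 59; |n| = √74.
Distance = |59| / √74 = 59/√74 ≈ 6.859.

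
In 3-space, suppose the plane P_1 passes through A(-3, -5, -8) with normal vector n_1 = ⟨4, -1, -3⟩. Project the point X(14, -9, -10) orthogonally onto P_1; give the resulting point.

P_1: n_1·r = n_1·A gives 4x - y - 3z = 17.
Foot = X − λn with λ = (n·X − d)/|n|² = (95 − 17)/26 = 3.
Foot = (14, -9, -10) − 3·(4, -1, -3) = (2, -6, -1).

(2, -6, -1)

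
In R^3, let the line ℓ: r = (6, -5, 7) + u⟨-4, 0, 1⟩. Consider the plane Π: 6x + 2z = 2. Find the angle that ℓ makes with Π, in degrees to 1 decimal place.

57.5

sin θ = |n·v| / (|n||v|) = |-22| / (√40 · √17) = 0.84366.
θ ≈ 57.5°.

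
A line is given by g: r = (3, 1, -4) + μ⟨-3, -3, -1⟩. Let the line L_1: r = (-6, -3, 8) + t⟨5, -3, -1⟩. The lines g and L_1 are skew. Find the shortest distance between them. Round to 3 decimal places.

12.649

Common perpendicular direction n = (-3, -3, -1) × (5, -3, -1) = (0, -8, 24).
With w = (-6, -3, 8) − (3, 1, -4) = (-9, -4, 12), w · n = 320.
Distance = |w · n| / |n| = |320| / √640 ≈ 12.649.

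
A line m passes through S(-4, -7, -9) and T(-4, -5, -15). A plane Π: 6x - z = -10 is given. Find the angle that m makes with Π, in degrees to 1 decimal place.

9.0

A direction vector for m is T − S = (0, 2, -6).
sin θ = |n·v| / (|n||v|) = |6| / (√37 · √40) = 0.15596.
θ ≈ 9.0°.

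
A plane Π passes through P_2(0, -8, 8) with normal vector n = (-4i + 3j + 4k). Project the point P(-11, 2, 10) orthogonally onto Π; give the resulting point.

Π: n·r = n·P_2 gives -4x + 3y + 4z = 8.
Foot = P − λn with λ = (n·P − d)/|n|² = (90 − 8)/41 = 2.
Foot = (-11, 2, 10) − 2·(-4, 3, 4) = (-3, -4, 2).

(-3, -4, 2)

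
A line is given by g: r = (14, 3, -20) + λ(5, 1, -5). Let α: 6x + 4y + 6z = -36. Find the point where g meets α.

Substitute r = (14, 3, -20) + t(5, 1, -5) into the plane: -24 + 4t = -36, so t = -3.
Intersection: (14, 3, -20) + (-3)·(5, 1, -5) = (-1, 0, -5).

(-1, 0, -5)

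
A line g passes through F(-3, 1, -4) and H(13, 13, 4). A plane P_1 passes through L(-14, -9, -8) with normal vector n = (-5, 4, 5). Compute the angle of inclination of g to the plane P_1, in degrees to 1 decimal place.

A direction vector for g is H − F = (16, 12, 8).
P_1: n·r = n·L gives -5x + 4y + 5z = -6.
sin θ = |n·v| / (|n||v|) = |8| / (√66 · √464) = 0.04572.
θ ≈ 2.6°.

2.6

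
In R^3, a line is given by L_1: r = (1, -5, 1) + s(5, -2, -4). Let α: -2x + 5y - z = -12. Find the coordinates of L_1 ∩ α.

(-4, -3, 5)

Substitute r = (1, -5, 1) + t(5, -2, -4) into the plane: -28 + (-16)t = -12, so t = -1.
Intersection: (1, -5, 1) + (-1)·(5, -2, -4) = (-4, -3, 5).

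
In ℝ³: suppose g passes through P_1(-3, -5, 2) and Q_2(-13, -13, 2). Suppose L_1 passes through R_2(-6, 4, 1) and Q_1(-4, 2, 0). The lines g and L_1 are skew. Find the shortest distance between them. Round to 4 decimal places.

A direction vector for g is Q_2 − P_1 = (-10, -8, 0).
A direction vector for L_1 is Q_1 − R_2 = (2, -2, -1).
Common perpendicular direction n = (-10, -8, 0) × (2, -2, -1) = (8, -10, 36).
With w = (-6, 4, 1) − (-3, -5, 2) = (-3, 9, -1), w · n = -150.
Distance = |w · n| / |n| = |-150| / √1460 ≈ 3.9257.

3.9257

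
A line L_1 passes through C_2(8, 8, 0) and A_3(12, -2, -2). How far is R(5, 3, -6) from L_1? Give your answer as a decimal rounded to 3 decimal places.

7.012

A direction vector for L_1 is A_3 − C_2 = (4, -10, -2).
Taking (8, 8, 0) on L_1 with direction v = (4, -10, -2): w = R − (8, 8, 0) = (-3, -5, -6), and w × v = (-50, -30, 50).
Distance = |w × v| / |v| = √5900 / √120 ≈ 7.012.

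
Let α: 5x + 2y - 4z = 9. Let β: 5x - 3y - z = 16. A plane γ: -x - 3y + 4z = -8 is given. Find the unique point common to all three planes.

(-1, -5, -6)

Solving the 3×3 linear system 5x + 2y - 4z = 9, 5x - 3y - z = 16, -x - 3y + 4z = -8 (e.g. by elimination or Cramer's rule, determinant = -41) gives (-1, -5, -6).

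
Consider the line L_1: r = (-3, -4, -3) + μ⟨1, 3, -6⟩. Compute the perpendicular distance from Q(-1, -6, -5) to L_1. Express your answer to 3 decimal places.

3.257

Taking (-3, -4, -3) on L_1 with direction v = (1, 3, -6): w = Q − (-3, -4, -3) = (2, -2, -2), and w × v = (18, 10, 8).
Distance = |w × v| / |v| = √488 / √46 ≈ 3.257.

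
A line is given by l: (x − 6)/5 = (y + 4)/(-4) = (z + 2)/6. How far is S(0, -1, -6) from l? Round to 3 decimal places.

l has direction (5, -4, 6) through (6, -4, -2).
Taking (6, -4, -2) on l with direction v = (5, -4, 6): w = S − (6, -4, -2) = (-6, 3, -4), and w × v = (2, 16, 9).
Distance = |w × v| / |v| = √341 / √77 ≈ 2.104.

2.104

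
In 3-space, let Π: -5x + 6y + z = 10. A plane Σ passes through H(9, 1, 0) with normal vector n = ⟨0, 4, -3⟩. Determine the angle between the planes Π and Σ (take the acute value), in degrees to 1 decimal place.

Σ: n·r = n·H gives 4y - 3z = 4.
cos θ = |n₁·n₂| / (|n₁||n₂|) = |21| / (√62 · √25).
θ = arccos(0.53340) ≈ 57.8°.

57.8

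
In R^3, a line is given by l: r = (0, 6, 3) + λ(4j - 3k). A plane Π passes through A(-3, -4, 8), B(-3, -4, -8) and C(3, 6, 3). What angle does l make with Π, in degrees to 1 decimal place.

24.3

AB = (0, 0, -16), AC = (6, 10, -5); a normal to Π is AB × AC = (160, -96, 0).
Using A: Π has equation 160x - 96y = -96.
sin θ = |n·v| / (|n||v|) = |-384| / (√34816 · √25) = 0.41160.
θ ≈ 24.3°.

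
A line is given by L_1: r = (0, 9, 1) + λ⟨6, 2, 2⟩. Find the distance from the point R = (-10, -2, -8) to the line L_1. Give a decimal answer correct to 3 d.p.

Taking (0, 9, 1) on L_1 with direction v = (6, 2, 2): w = R − (0, 9, 1) = (-10, -11, -9), and w × v = (-4, -34, 46).
Distance = |w × v| / |v| = √3288 / √44 ≈ 8.644.

8.644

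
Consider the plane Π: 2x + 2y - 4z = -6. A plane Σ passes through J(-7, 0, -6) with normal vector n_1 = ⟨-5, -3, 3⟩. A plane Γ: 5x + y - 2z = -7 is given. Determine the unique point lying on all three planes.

Σ: n_1·r = n_1·J gives -5x - 3y + 3z = 17.
Solving the 3×3 linear system 2x + 2y - 4z = -6, -5x - 3y + 3z = 17, 5x + y - 2z = -7 (e.g. by elimination or Cramer's rule, determinant = -24) gives (-1, -6, -2).

(-1, -6, -2)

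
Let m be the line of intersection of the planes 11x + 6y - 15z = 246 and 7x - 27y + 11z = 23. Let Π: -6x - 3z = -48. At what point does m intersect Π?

(12, -1, -8)

Direction of m: (11, 6, -15) × (7, -27, 11) = (-339, -226, -339).
A point on m: solving the two plane equations with x = 24 gives (24, 7, 4).
Substitute r = (24, 7, 4) + t(-339, -226, -339) into the plane: -156 + 3051t = -48, so t = 4/113.
Intersection: (24, 7, 4) + (4/113)·(-339, -226, -339) = (12, -1, -8).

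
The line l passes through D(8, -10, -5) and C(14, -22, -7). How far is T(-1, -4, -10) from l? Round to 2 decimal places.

A direction vector for l is C − D = (6, -12, -2).
Taking (8, -10, -5) on l with direction v = (6, -12, -2): w = T − (8, -10, -5) = (-9, 6, -5), and w × v = (-72, -48, 72).
Distance = |w × v| / |v| = √12672 / √184 ≈ 8.30.

8.30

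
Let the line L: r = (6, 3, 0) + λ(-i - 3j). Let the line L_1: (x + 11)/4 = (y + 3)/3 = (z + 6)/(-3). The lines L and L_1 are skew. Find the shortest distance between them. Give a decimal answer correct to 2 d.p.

L_1 has direction (4, 3, -3) through (-11, -3, -6).
Common perpendicular direction n = (-1, -3, 0) × (4, 3, -3) = (9, -3, 9).
With w = (-11, -3, -6) − (6, 3, 0) = (-17, -6, -6), w · n = -189.
Distance = |w · n| / |n| = |-189| / √171 ≈ 14.45.

14.45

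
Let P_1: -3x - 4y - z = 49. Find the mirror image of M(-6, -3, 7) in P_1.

λ = (n·M − d)/|n|² = (23 − 49)/26 = -1.
Reflection = M − 2λn = (-6, -3, 7) − (-2)·(-3, -4, -1) = (-12, -11, 5).

(-12, -11, 5)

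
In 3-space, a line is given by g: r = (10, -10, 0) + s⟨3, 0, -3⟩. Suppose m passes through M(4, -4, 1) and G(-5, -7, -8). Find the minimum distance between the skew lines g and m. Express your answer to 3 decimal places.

A direction vector for m is G − M = (-9, -3, -9).
Common perpendicular direction n = (3, 0, -3) × (-9, -3, -9) = (-9, 54, -9).
With w = (4, -4, 1) − (10, -10, 0) = (-6, 6, 1), w · n = 369.
Distance = |w · n| / |n| = |369| / √3078 ≈ 6.651.

6.651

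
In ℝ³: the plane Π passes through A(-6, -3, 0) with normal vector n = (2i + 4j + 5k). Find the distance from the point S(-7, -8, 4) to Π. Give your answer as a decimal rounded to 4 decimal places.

0.2981

Π: n·r = n·A gives 2x + 4y + 5z = -24.
n·S − d = (2)·(-7) + (4)·(-8) + (5)·(4) − (-24) = -2; |n| = √45.
Distance = |-2| / √45 = 2/√45 ≈ 0.2981.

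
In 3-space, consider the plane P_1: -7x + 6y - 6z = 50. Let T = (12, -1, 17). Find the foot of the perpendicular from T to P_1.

(-2, 11, 5)

Foot = T − λn with λ = (n·T − d)/|n|² = (-192 − 50)/121 = -2.
Foot = (12, -1, 17) − (-2)·(-7, 6, -6) = (-2, 11, 5).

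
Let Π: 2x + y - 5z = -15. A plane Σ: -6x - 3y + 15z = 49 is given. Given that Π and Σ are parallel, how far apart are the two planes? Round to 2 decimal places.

0.24

Rescale Σ by 1/(-3): 2x + y - 5z = -49/3. Then distance = |-15 − (-49/3)| / √30 ≈ 0.24.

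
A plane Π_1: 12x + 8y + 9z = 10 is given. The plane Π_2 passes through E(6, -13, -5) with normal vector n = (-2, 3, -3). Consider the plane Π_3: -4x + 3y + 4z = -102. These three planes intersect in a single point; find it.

(12, -10, -6)

Π_2: n·r = n·E gives -2x + 3y - 3z = -36.
Solving the 3×3 linear system 12x + 8y + 9z = 10, -2x + 3y - 3z = -36, -4x + 3y + 4z = -102 (e.g. by elimination or Cramer's rule, determinant = 466) gives (12, -10, -6).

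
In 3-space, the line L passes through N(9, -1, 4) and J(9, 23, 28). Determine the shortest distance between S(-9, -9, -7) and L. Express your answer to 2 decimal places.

A direction vector for L is J − N = (0, 24, 24).
Taking (9, -1, 4) on L with direction v = (0, 24, 24): w = S − (9, -1, 4) = (-18, -8, -11), and w × v = (72, 432, -432).
Distance = |w × v| / |v| = √378432 / √1152 ≈ 18.12.

18.12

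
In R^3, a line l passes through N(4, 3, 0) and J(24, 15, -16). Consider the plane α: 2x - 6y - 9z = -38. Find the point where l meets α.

A direction vector for l is J − N = (20, 12, -16).
Substitute r = (4, 3, 0) + t(20, 12, -16) into the plane: -10 + 112t = -38, so t = -1/4.
Intersection: (4, 3, 0) + (-1/4)·(20, 12, -16) = (-1, 0, 4).

(-1, 0, 4)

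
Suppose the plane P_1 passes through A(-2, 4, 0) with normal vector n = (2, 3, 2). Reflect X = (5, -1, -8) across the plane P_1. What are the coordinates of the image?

P_1: n·r = n·A gives 2x + 3y + 2z = 8.
λ = (n·X − d)/|n|² = (-9 − 8)/17 = -1.
Reflection = X − 2λn = (5, -1, -8) − (-2)·(2, 3, 2) = (9, 5, -4).

(9, 5, -4)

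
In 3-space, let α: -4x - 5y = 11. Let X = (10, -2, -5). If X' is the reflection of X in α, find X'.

(2, -12, -5)

λ = (n·X − d)/|n|² = (-30 − 11)/41 = -1.
Reflection = X − 2λn = (10, -2, -5) − (-2)·(-4, -5, 0) = (2, -12, -5).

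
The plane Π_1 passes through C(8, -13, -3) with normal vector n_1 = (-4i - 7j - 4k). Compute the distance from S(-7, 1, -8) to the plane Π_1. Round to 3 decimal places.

Π_1: n_1·r = n_1·C gives -4x - 7y - 4z = 71.
n·S − d = (-4)·(-7) + (-7)·(1) + (-4)·(-8) − 71 = -18; |n| = √81.
Distance = |-18| / √81 = 18/√81 ≈ 2.000.

2.000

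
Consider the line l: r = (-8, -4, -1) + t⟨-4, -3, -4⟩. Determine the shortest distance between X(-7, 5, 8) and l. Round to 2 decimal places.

Taking (-8, -4, -1) on l with direction v = (-4, -3, -4): w = X − (-8, -4, -1) = (1, 9, 9), and w × v = (-9, -32, 33).
Distance = |w × v| / |v| = √2194 / √41 ≈ 7.32.

7.32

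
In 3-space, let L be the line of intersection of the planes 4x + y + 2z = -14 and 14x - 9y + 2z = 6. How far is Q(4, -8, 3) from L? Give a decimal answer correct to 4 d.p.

Direction of L: (4, 1, 2) × (14, -9, 2) = (20, 20, -50).
A point on L: solving the two plane equations with x = -2 gives (-2, -4, -1).
Taking (-2, -4, -1) on L with direction v = (20, 20, -50): w = Q − (-2, -4, -1) = (6, -4, 4), and w × v = (120, 380, 200).
Distance = |w × v| / |v| = √198800 / √3300 ≈ 7.7616.

7.7616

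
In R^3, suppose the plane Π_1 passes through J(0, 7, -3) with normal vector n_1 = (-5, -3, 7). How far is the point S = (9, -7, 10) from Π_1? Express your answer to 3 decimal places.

Π_1: n_1·r = n_1·J gives -5x - 3y + 7z = -42.
n·S − d = (-5)·(9) + (-3)·(-7) + (7)·(10) − (-42) = 88; |n| = √83.
Distance = |88| / √83 = 88/√83 ≈ 9.659.

9.659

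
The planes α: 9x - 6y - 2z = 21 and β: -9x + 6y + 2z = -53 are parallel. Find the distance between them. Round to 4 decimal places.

2.9091

Rescale β by 1/(-1): 9x - 6y - 2z = 53. Then distance = |21 − 53| / √121 ≈ 2.9091.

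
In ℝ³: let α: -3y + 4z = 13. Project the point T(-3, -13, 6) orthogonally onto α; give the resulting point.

(-3, -7, -2)

Foot = T − λn with λ = (n·T − d)/|n|² = (63 − 13)/25 = 2.
Foot = (-3, -13, 6) − 2·(0, -3, 4) = (-3, -7, -2).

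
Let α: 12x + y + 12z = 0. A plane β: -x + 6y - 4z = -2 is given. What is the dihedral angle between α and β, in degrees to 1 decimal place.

cos θ = |n₁·n₂| / (|n₁||n₂|) = |-54| / (√289 · √53).
θ = arccos(0.43632) ≈ 64.1°.

64.1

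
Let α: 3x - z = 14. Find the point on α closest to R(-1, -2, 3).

(5, -2, 1)

Foot = R − λn with λ = (n·R − d)/|n|² = (-6 − 14)/10 = -2.
Foot = (-1, -2, 3) − (-2)·(3, 0, -1) = (5, -2, 1).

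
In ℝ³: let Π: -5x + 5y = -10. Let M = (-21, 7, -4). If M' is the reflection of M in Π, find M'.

(9, -23, -4)

λ = (n·M − d)/|n|² = (140 − (-10))/50 = 3.
Reflection = M − 2λn = (-21, 7, -4) − 6·(-5, 5, 0) = (9, -23, -4).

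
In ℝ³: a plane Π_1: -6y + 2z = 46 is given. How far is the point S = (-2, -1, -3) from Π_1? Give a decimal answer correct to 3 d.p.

n·S − d = (0)·(-2) + (-6)·(-1) + (2)·(-3) − 46 = -46; |n| = √40.
Distance = |-46| / √40 = 46/√40 ≈ 7.273.

7.273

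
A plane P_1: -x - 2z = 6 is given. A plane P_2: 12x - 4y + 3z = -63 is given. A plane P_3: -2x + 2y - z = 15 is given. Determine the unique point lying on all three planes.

(-4, 3, -1)

Solving the 3×3 linear system -x - 2z = 6, 12x - 4y + 3z = -63, -2x + 2y - z = 15 (e.g. by elimination or Cramer's rule, determinant = -30) gives (-4, 3, -1).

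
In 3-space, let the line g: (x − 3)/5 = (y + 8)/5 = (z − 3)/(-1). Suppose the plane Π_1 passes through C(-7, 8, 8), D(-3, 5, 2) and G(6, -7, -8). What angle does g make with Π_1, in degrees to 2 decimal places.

g has direction (5, 5, -1) through (3, -8, 3).
CD = (4, -3, -6), CG = (13, -15, -16); a normal to Π_1 is CD × CG = (-42, -14, -21).
Using C: Π_1 has equation -42x - 14y - 21z = 14.
sin θ = |n·v| / (|n||v|) = |-259| / (√2401 · √51) = 0.74015.
θ ≈ 47.74°.

47.74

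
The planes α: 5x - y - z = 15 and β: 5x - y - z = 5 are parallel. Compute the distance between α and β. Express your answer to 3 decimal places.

Same normal n = (5, -1, -1) with |n| = √27; distance = |15 − 5| / |n| = 10/√27 ≈ 1.925.

1.925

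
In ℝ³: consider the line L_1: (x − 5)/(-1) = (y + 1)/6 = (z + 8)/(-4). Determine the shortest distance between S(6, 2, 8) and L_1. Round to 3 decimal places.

L_1 has direction (-1, 6, -4) through (5, -1, -8).
Taking (5, -1, -8) on L_1 with direction v = (-1, 6, -4): w = S − (5, -1, -8) = (1, 3, 16), and w × v = (-108, -12, 9).
Distance = |w × v| / |v| = √11889 / √53 ≈ 14.977.

14.977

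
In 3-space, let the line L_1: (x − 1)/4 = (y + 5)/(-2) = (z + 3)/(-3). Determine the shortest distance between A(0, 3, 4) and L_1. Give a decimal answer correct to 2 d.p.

L_1 has direction (4, -2, -3) through (1, -5, -3).
Taking (1, -5, -3) on L_1 with direction v = (4, -2, -3): w = A − (1, -5, -3) = (-1, 8, 7), and w × v = (-10, 25, -30).
Distance = |w × v| / |v| = √1625 / √29 ≈ 7.49.

7.49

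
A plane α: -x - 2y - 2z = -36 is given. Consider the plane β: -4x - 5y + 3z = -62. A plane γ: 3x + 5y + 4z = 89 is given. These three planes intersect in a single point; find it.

Solving the 3×3 linear system -x - 2y - 2z = -36, -4x - 5y + 3z = -62, 3x + 5y + 4z = 89 (e.g. by elimination or Cramer's rule, determinant = -5) gives (8, 9, 5).

(8, 9, 5)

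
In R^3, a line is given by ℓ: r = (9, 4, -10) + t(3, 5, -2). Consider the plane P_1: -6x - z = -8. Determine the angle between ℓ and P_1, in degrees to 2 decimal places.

25.26

sin θ = |n·v| / (|n||v|) = |-16| / (√37 · √38) = 0.42670.
θ ≈ 25.26°.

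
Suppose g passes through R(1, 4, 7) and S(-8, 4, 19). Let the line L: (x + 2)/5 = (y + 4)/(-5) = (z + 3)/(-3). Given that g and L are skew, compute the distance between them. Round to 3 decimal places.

10.911

A direction vector for g is S − R = (-9, 0, 12).
L has direction (5, -5, -3) through (-2, -4, -3).
Common perpendicular direction n = (-9, 0, 12) × (5, -5, -3) = (60, 33, 45).
With w = (-2, -4, -3) − (1, 4, 7) = (-3, -8, -10), w · n = -894.
Distance = |w · n| / |n| = |-894| / √6714 ≈ 10.911.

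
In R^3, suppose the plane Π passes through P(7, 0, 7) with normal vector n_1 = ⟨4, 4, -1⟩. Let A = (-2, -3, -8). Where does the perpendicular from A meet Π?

Π: n_1·r = n_1·P gives 4x + 4y - z = 21.
Foot = A − λn with λ = (n·A − d)/|n|² = (-12 − 21)/33 = -1.
Foot = (-2, -3, -8) − (-1)·(4, 4, -1) = (2, 1, -9).

(2, 1, -9)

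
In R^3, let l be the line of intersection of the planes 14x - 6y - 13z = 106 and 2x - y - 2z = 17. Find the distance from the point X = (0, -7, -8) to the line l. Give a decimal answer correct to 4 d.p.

2.0000

Direction of l: (14, -6, -13) × (2, -1, -2) = (-1, 2, -2).
A point on l: solving the two plane equations with x = -1 gives (-1, -7, -6).
Taking (-1, -7, -6) on l with direction v = (-1, 2, -2): w = X − (-1, -7, -6) = (1, 0, -2), and w × v = (4, 4, 2).
Distance = |w × v| / |v| = √36 / √9 ≈ 2.0000.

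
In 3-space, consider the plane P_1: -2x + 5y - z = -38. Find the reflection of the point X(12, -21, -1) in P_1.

(0, 9, -7)

λ = (n·X − d)/|n|² = (-128 − (-38))/30 = -3.
Reflection = X − 2λn = (12, -21, -1) − (-6)·(-2, 5, -1) = (0, 9, -7).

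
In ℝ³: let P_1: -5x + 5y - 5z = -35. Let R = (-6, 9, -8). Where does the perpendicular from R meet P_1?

Foot = R − λn with λ = (n·R − d)/|n|² = (115 − (-35))/75 = 2.
Foot = (-6, 9, -8) − 2·(-5, 5, -5) = (4, -1, 2).

(4, -1, 2)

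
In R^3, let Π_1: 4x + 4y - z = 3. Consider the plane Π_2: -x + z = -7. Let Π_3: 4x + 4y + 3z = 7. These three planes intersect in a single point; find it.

Solving the 3×3 linear system 4x + 4y - z = 3, -x + z = -7, 4x + 4y + 3z = 7 (e.g. by elimination or Cramer's rule, determinant = 16) gives (8, -7, 1).

(8, -7, 1)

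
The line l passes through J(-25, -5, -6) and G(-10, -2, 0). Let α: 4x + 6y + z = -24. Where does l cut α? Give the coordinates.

A direction vector for l is G − J = (15, 3, 6).
Substitute r = (-25, -5, -6) + t(15, 3, 6) into the plane: -136 + 84t = -24, so t = 4/3.
Intersection: (-25, -5, -6) + (4/3)·(15, 3, 6) = (-5, -1, 2).

(-5, -1, 2)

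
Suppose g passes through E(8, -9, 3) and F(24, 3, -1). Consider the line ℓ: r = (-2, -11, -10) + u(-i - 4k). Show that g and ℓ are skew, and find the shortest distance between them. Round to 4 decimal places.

2.2356

A direction vector for g is F − E = (16, 12, -4).
Common perpendicular direction n = (16, 12, -4) × (-1, 0, -4) = (-48, 68, 12).
With w = (-2, -11, -10) − (8, -9, 3) = (-10, -2, -13), w · n = 188.
Since n ≠ 0 the lines are not parallel, and w · n = 188 ≠ 0 so they do not intersect; hence they are skew.
Distance = |w · n| / |n| = |188| / √7072 ≈ 2.2356.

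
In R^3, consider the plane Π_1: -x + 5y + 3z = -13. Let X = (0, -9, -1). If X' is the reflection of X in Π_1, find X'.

λ = (n·X − d)/|n|² = (-48 − (-13))/35 = -1.
Reflection = X − 2λn = (0, -9, -1) − (-2)·(-1, 5, 3) = (-2, 1, 5).

(-2, 1, 5)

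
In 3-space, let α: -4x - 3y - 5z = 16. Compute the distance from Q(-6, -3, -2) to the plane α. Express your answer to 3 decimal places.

n·Q − d = (-4)·(-6) + (-3)·(-3) + (-5)·(-2) − 16 = 27; |n| = √50.
Distance = |27| / √50 = 27/√50 ≈ 3.818.

3.818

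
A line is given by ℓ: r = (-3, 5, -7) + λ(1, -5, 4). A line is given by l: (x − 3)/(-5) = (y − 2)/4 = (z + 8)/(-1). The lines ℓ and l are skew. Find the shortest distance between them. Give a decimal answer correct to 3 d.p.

0.395

l has direction (-5, 4, -1) through (3, 2, -8).
Common perpendicular direction n = (1, -5, 4) × (-5, 4, -1) = (-11, -19, -21).
With w = (3, 2, -8) − (-3, 5, -7) = (6, -3, -1), w · n = 12.
Distance = |w · n| / |n| = |12| / √923 ≈ 0.395.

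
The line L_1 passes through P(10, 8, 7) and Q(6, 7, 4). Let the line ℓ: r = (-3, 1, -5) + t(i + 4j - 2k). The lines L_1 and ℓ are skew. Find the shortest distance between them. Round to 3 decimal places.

A direction vector for L_1 is Q − P = (-4, -1, -3).
Common perpendicular direction n = (-4, -1, -3) × (1, 4, -2) = (14, -11, -15).
With w = (-3, 1, -5) − (10, 8, 7) = (-13, -7, -12), w · n = 75.
Distance = |w · n| / |n| = |75| / √542 ≈ 3.222.

3.222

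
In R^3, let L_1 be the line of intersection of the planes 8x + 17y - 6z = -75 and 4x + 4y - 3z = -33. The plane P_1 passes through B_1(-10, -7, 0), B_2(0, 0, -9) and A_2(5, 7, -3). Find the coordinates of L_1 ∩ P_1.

(-5, -1, 3)

Direction of L_1: (8, 17, -6) × (4, 4, -3) = (-27, 0, -36).
A point on L_1: solving the two plane equations with x = 1 gives (1, -1, 11).
B_1B_2 = (10, 7, -9), B_1A_2 = (15, 14, -3); a normal to P_1 is B_1B_2 × B_1A_2 = (105, -105, 35).
Using B_1: P_1 has equation 105x - 105y + 35z = -315.
Substitute r = (1, -1, 11) + t(-27, 0, -36) into the plane: 595 + (-4095)t = -315, so t = 2/9.
Intersection: (1, -1, 11) + (2/9)·(-27, 0, -36) = (-5, -1, 3).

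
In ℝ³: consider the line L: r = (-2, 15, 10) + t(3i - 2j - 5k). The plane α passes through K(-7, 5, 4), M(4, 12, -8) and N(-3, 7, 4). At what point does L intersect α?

(4, 11, 0)

KM = (11, 7, -12), KN = (4, 2, 0); a normal to α is KM × KN = (24, -48, -6).
Using K: α has equation 24x - 48y - 6z = -432.
Substitute r = (-2, 15, 10) + t(3, -2, -5) into the plane: -828 + 198t = -432, so t = 2.
Intersection: (-2, 15, 10) + 2·(3, -2, -5) = (4, 11, 0).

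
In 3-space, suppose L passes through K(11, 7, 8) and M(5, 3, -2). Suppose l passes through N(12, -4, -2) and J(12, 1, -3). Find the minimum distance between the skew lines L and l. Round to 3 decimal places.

6.767

A direction vector for L is M − K = (-6, -4, -10).
A direction vector for l is J − N = (0, 5, -1).
Common perpendicular direction n = (-6, -4, -10) × (0, 5, -1) = (54, -6, -30).
With w = (12, -4, -2) − (11, 7, 8) = (1, -11, -10), w · n = 420.
Distance = |w · n| / |n| = |420| / √3852 ≈ 6.767.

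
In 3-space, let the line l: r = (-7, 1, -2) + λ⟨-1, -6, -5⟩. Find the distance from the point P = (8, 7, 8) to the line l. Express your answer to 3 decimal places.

14.017

Taking (-7, 1, -2) on l with direction v = (-1, -6, -5): w = P − (-7, 1, -2) = (15, 6, 10), and w × v = (30, 65, -84).
Distance = |w × v| / |v| = √12181 / √62 ≈ 14.017.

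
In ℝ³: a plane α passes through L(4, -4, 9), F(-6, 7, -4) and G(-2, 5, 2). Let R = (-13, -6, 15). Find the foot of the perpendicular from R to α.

(2, -3, 6)

LF = (-10, 11, -13), LG = (-6, 9, -7); a normal to α is LF × LG = (40, 8, -24).
Using L: α has equation 40x + 8y - 24z = -88.
Foot = R − λn with λ = (n·R − d)/|n|² = (-928 − (-88))/2240 = -3/8.
Foot = (-13, -6, 15) − (-3/8)·(40, 8, -24) = (2, -3, 6).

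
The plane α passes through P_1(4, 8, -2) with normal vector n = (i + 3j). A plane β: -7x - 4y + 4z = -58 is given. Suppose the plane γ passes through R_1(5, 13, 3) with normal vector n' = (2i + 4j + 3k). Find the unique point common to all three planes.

α: n·r = n·P_1 gives x + 3y = 28.
γ: n'·r = n'·R_1 gives 2x + 4y + 3z = 71.
Solving the 3×3 linear system x + 3y = 28, -7x - 4y + 4z = -58, 2x + 4y + 3z = 71 (e.g. by elimination or Cramer's rule, determinant = 59) gives (10, 6, 9).

(10, 6, 9)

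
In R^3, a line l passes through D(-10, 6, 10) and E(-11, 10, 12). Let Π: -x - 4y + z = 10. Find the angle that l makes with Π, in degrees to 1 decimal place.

A direction vector for l is E − D = (-1, 4, 2).
sin θ = |n·v| / (|n||v|) = |-13| / (√18 · √21) = 0.66865.
θ ≈ 42.0°.

42.0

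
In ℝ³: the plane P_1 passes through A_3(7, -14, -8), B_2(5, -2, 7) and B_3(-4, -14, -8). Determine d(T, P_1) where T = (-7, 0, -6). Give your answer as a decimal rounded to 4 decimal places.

A_3B_2 = (-2, 12, 15), A_3B_3 = (-11, 0, 0); a normal to P_1 is A_3B_2 × A_3B_3 = (0, -165, 132).
Using A_3: P_1 has equation -165y + 132z = 1254.
n·T − d = (0)·(-7) + (-165)·(0) + (132)·(-6) − 1254 = -2046; |n| = √44649.
Distance = |-2046| / √44649 = 2046/√44649 ≈ 9.6828.

9.6828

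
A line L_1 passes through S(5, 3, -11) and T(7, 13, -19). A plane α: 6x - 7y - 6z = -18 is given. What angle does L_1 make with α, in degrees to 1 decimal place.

4.0

A direction vector for L_1 is T − S = (2, 10, -8).
sin θ = |n·v| / (|n||v|) = |-10| / (√121 · √168) = 0.07014.
θ ≈ 4.0°.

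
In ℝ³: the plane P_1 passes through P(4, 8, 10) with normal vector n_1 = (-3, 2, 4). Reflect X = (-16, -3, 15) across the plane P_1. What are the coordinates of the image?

P_1: n_1·r = n_1·P gives -3x + 2y + 4z = 44.
λ = (n·X − d)/|n|² = (102 − 44)/29 = 2.
Reflection = X − 2λn = (-16, -3, 15) − 4·(-3, 2, 4) = (-4, -11, -1).

(-4, -11, -1)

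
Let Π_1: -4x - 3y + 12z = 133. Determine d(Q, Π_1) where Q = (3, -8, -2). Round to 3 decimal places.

11.154

n·Q − d = (-4)·(3) + (-3)·(-8) + (12)·(-2) − 133 = -145; |n| = √169.
Distance = |-145| / √169 = 145/√169 ≈ 11.154.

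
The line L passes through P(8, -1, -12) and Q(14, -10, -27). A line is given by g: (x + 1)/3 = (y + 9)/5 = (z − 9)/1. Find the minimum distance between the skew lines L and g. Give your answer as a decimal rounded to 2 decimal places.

A direction vector for L is Q − P = (6, -9, -15).
g has direction (3, 5, 1) through (-1, -9, 9).
Common perpendicular direction n = (6, -9, -15) × (3, 5, 1) = (66, -51, 57).
With w = (-1, -9, 9) − (8, -1, -12) = (-9, -8, 21), w · n = 1011.
Distance = |w · n| / |n| = |1011| / √10206 ≈ 10.01.

10.01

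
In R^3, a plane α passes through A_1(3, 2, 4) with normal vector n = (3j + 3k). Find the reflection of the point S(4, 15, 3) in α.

(4, 3, -9)

α: n·r = n·A_1 gives 3y + 3z = 18.
λ = (n·S − d)/|n|² = (54 − 18)/18 = 2.
Reflection = S − 2λn = (4, 15, 3) − 4·(0, 3, 3) = (4, 3, -9).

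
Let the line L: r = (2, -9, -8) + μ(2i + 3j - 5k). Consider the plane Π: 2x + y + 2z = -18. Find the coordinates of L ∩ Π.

(0, -12, -3)

Substitute r = (2, -9, -8) + t(2, 3, -5) into the plane: -21 + (-3)t = -18, so t = -1.
Intersection: (2, -9, -8) + (-1)·(2, 3, -5) = (0, -12, -3).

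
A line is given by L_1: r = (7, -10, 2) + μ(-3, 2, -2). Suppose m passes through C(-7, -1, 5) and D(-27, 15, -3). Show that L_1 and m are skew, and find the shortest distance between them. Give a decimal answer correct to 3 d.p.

4.333

A direction vector for m is D − C = (-20, 16, -8).
Common perpendicular direction n = (-3, 2, -2) × (-20, 16, -8) = (16, 16, -8).
With w = (-7, -1, 5) − (7, -10, 2) = (-14, 9, 3), w · n = -104.
Since n ≠ 0 the lines are not parallel, and w · n = -104 ≠ 0 so they do not intersect; hence they are skew.
Distance = |w · n| / |n| = |-104| / √576 ≈ 4.333.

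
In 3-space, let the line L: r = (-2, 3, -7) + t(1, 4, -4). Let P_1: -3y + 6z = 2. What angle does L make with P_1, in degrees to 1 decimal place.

sin θ = |n·v| / (|n||v|) = |-36| / (√45 · √33) = 0.93420.
θ ≈ 69.1°.

69.1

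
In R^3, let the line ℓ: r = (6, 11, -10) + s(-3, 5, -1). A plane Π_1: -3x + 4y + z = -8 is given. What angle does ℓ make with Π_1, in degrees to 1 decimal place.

sin θ = |n·v| / (|n||v|) = |28| / (√26 · √35) = 0.92819.
θ ≈ 68.2°.

68.2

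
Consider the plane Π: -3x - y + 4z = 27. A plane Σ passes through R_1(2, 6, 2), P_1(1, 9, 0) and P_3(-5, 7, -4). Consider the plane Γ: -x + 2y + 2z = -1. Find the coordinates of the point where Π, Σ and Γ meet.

R_1P_1 = (-1, 3, -2), R_1P_3 = (-7, 1, -6); a normal to Σ is R_1P_1 × R_1P_3 = (-16, 8, 20).
Using R_1: Σ has equation -16x + 8y + 20z = 56.
Solving the 3×3 linear system -3x - y + 4z = 27, -16x + 8y + 20z = 56, -x + 2y + 2z = -1 (e.g. by elimination or Cramer's rule, determinant = -36) gives (1, -6, 6).

(1, -6, 6)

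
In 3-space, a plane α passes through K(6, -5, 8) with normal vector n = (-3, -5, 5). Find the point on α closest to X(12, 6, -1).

(6, -4, 9)

α: n·r = n·K gives -3x - 5y + 5z = 47.
Foot = X − λn with λ = (n·X − d)/|n|² = (-71 − 47)/59 = -2.
Foot = (12, 6, -1) − (-2)·(-3, -5, 5) = (6, -4, 9).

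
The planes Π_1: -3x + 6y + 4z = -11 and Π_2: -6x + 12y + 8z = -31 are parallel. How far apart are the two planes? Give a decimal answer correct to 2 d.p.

0.58

Rescale Π_2 by 1/2: -3x + 6y + 4z = -31/2. Then distance = |-11 − (-31/2)| / √61 ≈ 0.58.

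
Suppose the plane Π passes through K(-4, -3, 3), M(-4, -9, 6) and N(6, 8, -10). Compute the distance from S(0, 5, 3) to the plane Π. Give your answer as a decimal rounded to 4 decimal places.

5.1995

KM = (0, -6, 3), KN = (10, 11, -13); a normal to Π is KM × KN = (45, 30, 60).
Using K: Π has equation 45x + 30y + 60z = -90.
n·S − d = (45)·(0) + (30)·(5) + (60)·(3) − (-90) = 420; |n| = √6525.
Distance = |420| / √6525 = 420/√6525 ≈ 5.1995.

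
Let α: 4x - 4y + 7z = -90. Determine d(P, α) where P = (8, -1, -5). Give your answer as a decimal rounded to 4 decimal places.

10.1111

n·P − d = (4)·(8) + (-4)·(-1) + (7)·(-5) − (-90) = 91; |n| = √81.
Distance = |91| / √81 = 91/√81 ≈ 10.1111.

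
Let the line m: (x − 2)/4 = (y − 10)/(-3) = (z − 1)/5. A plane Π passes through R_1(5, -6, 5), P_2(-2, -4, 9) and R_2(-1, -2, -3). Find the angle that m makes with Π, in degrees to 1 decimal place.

3.0

m has direction (4, -3, 5) through (2, 10, 1).
R_1P_2 = (-7, 2, 4), R_1R_2 = (-6, 4, -8); a normal to Π is R_1P_2 × R_1R_2 = (-32, -80, -16).
Using R_1: Π has equation -32x - 80y - 16z = 240.
sin θ = |n·v| / (|n||v|) = |32| / (√7680 · √50) = 0.05164.
θ ≈ 3.0°.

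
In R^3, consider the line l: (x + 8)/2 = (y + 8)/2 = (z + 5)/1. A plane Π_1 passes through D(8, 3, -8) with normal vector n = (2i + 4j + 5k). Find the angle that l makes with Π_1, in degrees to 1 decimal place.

57.6

l has direction (2, 2, 1) through (-8, -8, -5).
Π_1: n·r = n·D gives 2x + 4y + 5z = -12.
sin θ = |n·v| / (|n||v|) = |17| / (√45 · √9) = 0.84474.
θ ≈ 57.6°.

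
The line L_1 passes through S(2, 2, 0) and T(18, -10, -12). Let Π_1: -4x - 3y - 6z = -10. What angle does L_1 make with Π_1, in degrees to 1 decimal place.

14.0

A direction vector for L_1 is T − S = (16, -12, -12).
sin θ = |n·v| / (|n||v|) = |44| / (√61 · √544) = 0.24154.
θ ≈ 14.0°.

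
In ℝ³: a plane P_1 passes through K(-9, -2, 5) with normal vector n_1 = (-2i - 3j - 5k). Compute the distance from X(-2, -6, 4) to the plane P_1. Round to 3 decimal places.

0.487

P_1: n_1·r = n_1·K gives -2x - 3y - 5z = -1.
n·X − d = (-2)·(-2) + (-3)·(-6) + (-5)·(4) − (-1) = 3; |n| = √38.
Distance = |3| / √38 = 3/√38 ≈ 0.487.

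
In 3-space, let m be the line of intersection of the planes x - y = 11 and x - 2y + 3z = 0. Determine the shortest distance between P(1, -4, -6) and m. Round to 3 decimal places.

4.243

Direction of m: (1, -1, 0) × (1, -2, 3) = (-3, -3, -1).
A point on m: solving the two plane equations with x = 4 gives (4, -7, -6).
Taking (4, -7, -6) on m with direction v = (-3, -3, -1): w = P − (4, -7, -6) = (-3, 3, 0), and w × v = (-3, -3, 18).
Distance = |w × v| / |v| = √342 / √19 ≈ 4.243.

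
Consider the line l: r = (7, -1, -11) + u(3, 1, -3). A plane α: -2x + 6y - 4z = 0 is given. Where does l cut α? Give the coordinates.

(1, -3, -5)

Substitute r = (7, -1, -11) + t(3, 1, -3) into the plane: 24 + 12t = 0, so t = -2.
Intersection: (7, -1, -11) + (-2)·(3, 1, -3) = (1, -3, -5).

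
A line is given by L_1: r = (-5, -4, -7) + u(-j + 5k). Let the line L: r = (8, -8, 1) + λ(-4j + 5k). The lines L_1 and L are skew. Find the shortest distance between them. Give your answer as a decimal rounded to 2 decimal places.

Common perpendicular direction n = (0, -1, 5) × (0, -4, 5) = (15, 0, 0).
With w = (8, -8, 1) − (-5, -4, -7) = (13, -4, 8), w · n = 195.
Distance = |w · n| / |n| = |195| / √225 ≈ 13.00.

13.00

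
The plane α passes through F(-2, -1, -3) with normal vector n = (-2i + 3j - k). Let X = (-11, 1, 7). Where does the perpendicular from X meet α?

(-9, -2, 8)

α: n·r = n·F gives -2x + 3y - z = 4.
Foot = X − λn with λ = (n·X − d)/|n|² = (18 − 4)/14 = 1.
Foot = (-11, 1, 7) − 1·(-2, 3, -1) = (-9, -2, 8).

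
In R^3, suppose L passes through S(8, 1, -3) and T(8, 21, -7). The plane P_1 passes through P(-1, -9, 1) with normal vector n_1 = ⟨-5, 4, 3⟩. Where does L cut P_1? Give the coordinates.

A direction vector for L is T − S = (0, 20, -4).
P_1: n_1·r = n_1·P gives -5x + 4y + 3z = -28.
Substitute r = (8, 1, -3) + t(0, 20, -4) into the plane: -45 + 68t = -28, so t = 1/4.
Intersection: (8, 1, -3) + (1/4)·(0, 20, -4) = (8, 6, -4).

(8, 6, -4)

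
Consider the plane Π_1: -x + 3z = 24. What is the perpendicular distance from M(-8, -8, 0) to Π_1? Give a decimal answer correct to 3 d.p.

5.060

n·M − d = (-1)·(-8) + (0)·(-8) + (3)·(0) − 24 = -16; |n| = √10.
Distance = |-16| / √10 = 16/√10 ≈ 5.060.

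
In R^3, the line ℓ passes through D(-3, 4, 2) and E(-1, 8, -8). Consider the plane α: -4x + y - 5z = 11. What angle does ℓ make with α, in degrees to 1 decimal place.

40.4

A direction vector for ℓ is E − D = (2, 4, -10).
sin θ = |n·v| / (|n||v|) = |46| / (√42 · √120) = 0.64795.
θ ≈ 40.4°.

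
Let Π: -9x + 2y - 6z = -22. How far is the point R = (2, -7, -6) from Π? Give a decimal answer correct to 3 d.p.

2.364

n·R − d = (-9)·(2) + (2)·(-7) + (-6)·(-6) − (-22) = 26; |n| = √121.
Distance = |26| / √121 = 26/√121 ≈ 2.364.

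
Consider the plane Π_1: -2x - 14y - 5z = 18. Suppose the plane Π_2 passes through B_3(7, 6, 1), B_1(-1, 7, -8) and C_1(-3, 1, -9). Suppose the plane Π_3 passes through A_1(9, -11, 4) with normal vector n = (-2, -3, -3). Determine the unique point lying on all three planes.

(3, -1, -2)

B_3B_1 = (-8, 1, -9), B_3C_1 = (-10, -5, -10); a normal to Π_2 is B_3B_1 × B_3C_1 = (-55, 10, 50).
Using B_3: Π_2 has equation -55x + 10y + 50z = -275.
Π_3: n·r = n·A_1 gives -2x - 3y - 3z = 3.
Solving the 3×3 linear system -2x - 14y - 5z = 18, -55x + 10y + 50z = -275, -2x - 3y - 3z = 3 (e.g. by elimination or Cramer's rule, determinant = 2545) gives (3, -1, -2).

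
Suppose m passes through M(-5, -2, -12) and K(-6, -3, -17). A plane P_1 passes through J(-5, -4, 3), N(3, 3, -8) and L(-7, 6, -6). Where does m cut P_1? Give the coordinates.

(-3, 0, -2)

A direction vector for m is K − M = (-1, -1, -5).
JN = (8, 7, -11), JL = (-2, 10, -9); a normal to P_1 is JN × JL = (47, 94, 94).
Using J: P_1 has equation 47x + 94y + 94z = -329.
Substitute r = (-5, -2, -12) + t(-1, -1, -5) into the plane: -1551 + (-611)t = -329, so t = -2.
Intersection: (-5, -2, -12) + (-2)·(-1, -1, -5) = (-3, 0, -2).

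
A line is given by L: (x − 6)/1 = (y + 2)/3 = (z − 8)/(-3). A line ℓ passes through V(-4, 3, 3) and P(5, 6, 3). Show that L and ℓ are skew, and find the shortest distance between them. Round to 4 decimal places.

2.8204

L has direction (1, 3, -3) through (6, -2, 8).
A direction vector for ℓ is P − V = (9, 3, 0).
Common perpendicular direction n = (1, 3, -3) × (9, 3, 0) = (9, -27, -24).
With w = (-4, 3, 3) − (6, -2, 8) = (-10, 5, -5), w · n = -105.
Since n ≠ 0 the lines are not parallel, and w · n = -105 ≠ 0 so they do not intersect; hence they are skew.
Distance = |w · n| / |n| = |-105| / √1386 ≈ 2.8204.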